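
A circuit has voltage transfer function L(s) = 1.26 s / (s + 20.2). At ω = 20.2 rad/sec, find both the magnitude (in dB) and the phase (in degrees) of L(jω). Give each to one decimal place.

|L| = -1.0 dB, ∠L = 45.0°

|j20.2| = 20.2
|j20.2 + 20.2| = √(20.2² + 20.2²) = 28.57
|L(j20.2)| = 1.26 × 20.2 / 28.57 = 0.89095
20 log₁₀(0.89095) = -1.00 dB
∠(j20.2) = 90.00°
∠(j20.2 + 20.2) = arctan(20.2/20.2) = 45.00°
∠L(j20.2) = 90.00° − 45.00° = 45.00°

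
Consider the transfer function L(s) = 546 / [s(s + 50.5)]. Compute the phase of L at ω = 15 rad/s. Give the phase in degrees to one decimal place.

-106.5 deg

∠(j15 + 50.5) = arctan(15/50.5) = 16.54°
∠(j15) = 90.00°
∠L(j15) = − (16.54° + 90.00°) = -106.54°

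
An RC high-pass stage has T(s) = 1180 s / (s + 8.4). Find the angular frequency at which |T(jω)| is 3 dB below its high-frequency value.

For a single-pole high-pass, the −3 dB point is at the pole: ω = 8.4 rad/s.

8.4 rad/s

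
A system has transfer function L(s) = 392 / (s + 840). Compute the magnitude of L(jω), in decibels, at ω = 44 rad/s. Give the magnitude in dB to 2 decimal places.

-6.63 dB

|j44 + 840| = √(44² + 840²) = 841.2
|L(j44)| = 392 / 841.2 = 0.46603
20 log₁₀(0.46603) = -6.632 dB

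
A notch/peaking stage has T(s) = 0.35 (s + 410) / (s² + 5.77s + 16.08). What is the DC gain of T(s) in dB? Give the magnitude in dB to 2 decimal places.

19.01 dB

T(0) = 0.35 × 410 / 16.08 = 8.9241
20 log₁₀(8.9241) = 19.011 dB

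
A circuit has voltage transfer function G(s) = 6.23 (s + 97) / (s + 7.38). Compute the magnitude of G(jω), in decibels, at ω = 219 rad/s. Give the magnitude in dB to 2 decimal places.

|j219 + 97| = √(219² + 97²) = 239.5
|j219 + 7.38| = √(219² + 7.38²) = 219.1
|G(j219)| = 6.23 × 239.5 / 219.1 = 6.8099
20 log₁₀(6.8099) = 16.663 dB

16.66 dB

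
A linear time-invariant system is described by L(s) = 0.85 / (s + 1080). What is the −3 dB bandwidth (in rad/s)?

1080 rad/s

For a single-pole low-pass, the −3 dB point is at the pole: ω = 1080 rad/s.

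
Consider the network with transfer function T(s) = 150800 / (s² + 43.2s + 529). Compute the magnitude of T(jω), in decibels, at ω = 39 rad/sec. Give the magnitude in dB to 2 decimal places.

37.74 dB

|(j39)² + 43.2(j39) + 529| = |-992 + j1684.8| = 1955
|T(j39)| = 150800 / 1955 = 77.13
20 log₁₀(77.13) = 37.744 dB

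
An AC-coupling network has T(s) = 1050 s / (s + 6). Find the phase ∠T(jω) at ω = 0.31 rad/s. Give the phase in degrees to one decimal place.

87.0 deg

∠(j0.31) = 90.00°
∠(j0.31 + 6) = arctan(0.31/6) = 2.96°
∠T(j0.31) = 90.00° − 2.96° = 87.04°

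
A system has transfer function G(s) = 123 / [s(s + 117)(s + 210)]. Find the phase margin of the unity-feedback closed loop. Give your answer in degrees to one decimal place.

Gain crossover: |G(jω)| = 1 at ω ≈ 0.00501 rad/s.
∠G(j0.00501) = −90° − arctan(0.00501/117) − arctan(0.00501/210) ≈ -90.00°
PM = 180° + (-90.00°) = 90.00°

90.0 deg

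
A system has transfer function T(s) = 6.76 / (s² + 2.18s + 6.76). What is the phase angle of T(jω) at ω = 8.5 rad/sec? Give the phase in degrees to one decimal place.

-164.2 deg

∠[(j8.5)² + 2.18(j8.5) + 6.76] = ∠[-65.49 + j18.53] = 164.20°
∠T(j8.5) = −164.20° = -164.20°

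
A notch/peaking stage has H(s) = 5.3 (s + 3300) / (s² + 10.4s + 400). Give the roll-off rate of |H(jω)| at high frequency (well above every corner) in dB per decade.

-20 dB/decade

With 1 zero and 2 poles, the high-frequency asymptotic slope is 20 × (1 − 2) = -20 dB/decade.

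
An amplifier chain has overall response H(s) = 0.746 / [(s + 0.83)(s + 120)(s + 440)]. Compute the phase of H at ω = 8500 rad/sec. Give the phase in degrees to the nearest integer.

-266 deg

∠(j8500 + 0.83) = arctan(8500/0.83) = 89.99°
∠(j8500 + 120) = arctan(8500/120) = 89.19°
∠(j8500 + 440) = arctan(8500/440) = 87.04°
∠H(j8500) = − (89.99° + 89.19° + 87.04°) = -266.22°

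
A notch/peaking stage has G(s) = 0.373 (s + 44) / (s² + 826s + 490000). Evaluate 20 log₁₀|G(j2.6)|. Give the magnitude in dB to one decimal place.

|j2.6 + 44| = √(2.6² + 44²) = 44.08
|(j2.6)² + 826(j2.6) + 490000| = |4.8999e+05 + j2147.6| = 4.9e+05
|G(j2.6)| = 0.373 × 44.08 / 4.9e+05 = 3.3552e-05
20 log₁₀(3.3552e-05) = -89.49 dB

-89.5 dB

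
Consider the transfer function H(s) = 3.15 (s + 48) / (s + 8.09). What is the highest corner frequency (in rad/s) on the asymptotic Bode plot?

48 rad/s

Break frequencies occur at each pole and zero magnitude: 8.09 rad/s, 48 rad/s.
The highest is 48 rad/s.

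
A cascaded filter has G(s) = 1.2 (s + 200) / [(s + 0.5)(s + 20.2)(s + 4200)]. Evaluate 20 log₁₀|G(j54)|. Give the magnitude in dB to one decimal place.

|j54 + 200| = √(54² + 200²) = 207.2
|j54 + 0.5| = √(54² + 0.5²) = 54
|j54 + 20.2| = √(54² + 20.2²) = 57.65
|j54 + 4200| = √(54² + 4200²) = 4200
|G(j54)| = 1.2 × 207.2 / (54 × 57.65 × 4200) = 1.9009e-05
20 log₁₀(1.9009e-05) = -94.42 dB

-94.4 dB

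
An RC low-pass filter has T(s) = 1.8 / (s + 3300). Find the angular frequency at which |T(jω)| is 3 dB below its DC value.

3300 rad/sec

For a single-pole low-pass, the −3 dB point is at the pole: ω = 3300 rad/sec.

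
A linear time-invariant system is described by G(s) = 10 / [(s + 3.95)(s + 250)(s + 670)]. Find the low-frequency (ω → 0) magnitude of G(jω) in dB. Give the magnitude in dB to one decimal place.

G(0) = 10 / (3.95 × 250 × 670) = 1.5114e-05
20 log₁₀(1.5114e-05) = -96.41 dB

-96.4 dB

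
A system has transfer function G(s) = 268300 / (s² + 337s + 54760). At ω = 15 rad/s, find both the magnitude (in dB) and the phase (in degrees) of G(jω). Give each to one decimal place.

|G| = 13.8 dB, ∠G = -5.3°

|(j15)² + 337(j15) + 54760| = |54535 + j5055| = 5.477e+04
|G(j15)| = 268300 / 5.477e+04 = 4.8988
20 log₁₀(4.8988) = 13.80 dB
∠[(j15)² + 337(j15) + 54760] = ∠[54535 + j5055] = 5.30°
∠G(j15) = −5.30° = -5.30°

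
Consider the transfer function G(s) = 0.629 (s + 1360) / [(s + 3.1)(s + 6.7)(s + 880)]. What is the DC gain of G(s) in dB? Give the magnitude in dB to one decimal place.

-26.6 dB

G(0) = 0.629 × 1360 / (3.1 × 6.7 × 880) = 0.046803
20 log₁₀(0.046803) = -26.59 dB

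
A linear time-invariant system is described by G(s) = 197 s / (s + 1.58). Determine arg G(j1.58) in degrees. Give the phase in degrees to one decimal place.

∠(j1.58) = 90.00°
∠(j1.58 + 1.58) = arctan(1.58/1.58) = 45.00°
∠G(j1.58) = 90.00° − 45.00° = 45.00°

45.0°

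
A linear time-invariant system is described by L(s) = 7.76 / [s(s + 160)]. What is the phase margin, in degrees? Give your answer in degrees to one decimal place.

Gain crossover: |L(jω)| = 1 at ω ≈ 0.0485 rad s⁻¹.
∠L(j0.0485) = −90° − arctan(0.0485/160) ≈ -90.02°
PM = 180° + (-90.02°) = 89.98°

90.0 deg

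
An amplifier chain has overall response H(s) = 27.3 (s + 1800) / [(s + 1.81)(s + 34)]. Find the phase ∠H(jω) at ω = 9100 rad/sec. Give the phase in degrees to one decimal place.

-101.0°

∠(j9100 + 1800) = arctan(9100/1800) = 78.81°
∠(j9100 + 1.81) = arctan(9100/1.81) = 89.99°
∠(j9100 + 34) = arctan(9100/34) = 89.79°
∠H(j9100) = 78.81° − (89.99° + 89.79°) = -100.96°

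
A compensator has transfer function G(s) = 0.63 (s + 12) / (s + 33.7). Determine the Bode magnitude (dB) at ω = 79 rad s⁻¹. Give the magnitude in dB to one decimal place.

|j79 + 12| = √(79² + 12²) = 79.91
|j79 + 33.7| = √(79² + 33.7²) = 85.89
|G(j79)| = 0.63 × 79.91 / 85.89 = 0.58612
20 log₁₀(0.58612) = -4.64 dB

-4.6 dB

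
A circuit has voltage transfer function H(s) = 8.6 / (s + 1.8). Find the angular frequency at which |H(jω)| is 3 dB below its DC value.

For a single-pole low-pass, the −3 dB point is at the pole: ω = 1.8 rad/s.

1.8 rad/s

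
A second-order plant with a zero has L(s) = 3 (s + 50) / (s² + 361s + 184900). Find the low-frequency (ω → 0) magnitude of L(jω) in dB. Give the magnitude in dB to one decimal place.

L(0) = 3 × 50 / 184900 = 0.00081125
20 log₁₀(0.00081125) = -61.82 dB

-61.8 dB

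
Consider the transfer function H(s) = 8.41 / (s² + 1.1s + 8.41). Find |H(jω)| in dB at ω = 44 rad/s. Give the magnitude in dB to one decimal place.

-47.2 dB

|(j44)² + 1.1(j44) + 8.41| = |-1927.6 + j48.4| = 1928
|H(j44)| = 8.41 / 1928 = 0.0043616
20 log₁₀(0.0043616) = -47.21 dB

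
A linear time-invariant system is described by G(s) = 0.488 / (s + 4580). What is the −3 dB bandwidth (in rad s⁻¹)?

4580 rad s⁻¹

For a single-pole low-pass, the −3 dB point is at the pole: ω = 4580 rad s⁻¹.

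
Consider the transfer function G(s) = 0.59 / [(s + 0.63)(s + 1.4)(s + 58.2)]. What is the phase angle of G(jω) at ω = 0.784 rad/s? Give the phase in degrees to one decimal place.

∠(j0.784 + 0.63) = arctan(0.784/0.63) = 51.22°
∠(j0.784 + 1.4) = arctan(0.784/1.4) = 29.25°
∠(j0.784 + 58.2) = arctan(0.784/58.2) = 0.77°
∠G(j0.784) = − (51.22° + 29.25° + 0.77°) = -81.24°

-81.2°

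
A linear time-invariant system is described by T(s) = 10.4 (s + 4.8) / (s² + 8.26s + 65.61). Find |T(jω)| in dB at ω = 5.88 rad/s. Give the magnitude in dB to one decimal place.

|j5.88 + 4.8| = √(5.88² + 4.8²) = 7.59
|(j5.88)² + 8.26(j5.88) + 65.61| = |31.036 + j48.569| = 57.64
|T(j5.88)| = 10.4 × 7.59 / 57.64 = 1.3696
20 log₁₀(1.3696) = 2.73 dB

2.7 dB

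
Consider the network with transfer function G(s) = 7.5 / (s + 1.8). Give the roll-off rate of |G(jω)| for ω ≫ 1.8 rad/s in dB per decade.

With 0 zeros and 1 pole, the high-frequency asymptotic slope is 20 × (0 − 1) = -20 dB/decade.

-20 dB/decade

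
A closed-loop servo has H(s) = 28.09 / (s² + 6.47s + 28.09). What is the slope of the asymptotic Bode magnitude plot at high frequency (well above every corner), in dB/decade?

With 0 zeros and 2 poles, the high-frequency asymptotic slope is 20 × (0 − 2) = -40 dB/decade.

-40 dB/decade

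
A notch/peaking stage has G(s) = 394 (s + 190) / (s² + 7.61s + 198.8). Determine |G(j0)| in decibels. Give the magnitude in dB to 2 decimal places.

51.52 dB

G(0) = 394 × 190 / 198.8 = 376.56
20 log₁₀(376.56) = 51.517 dB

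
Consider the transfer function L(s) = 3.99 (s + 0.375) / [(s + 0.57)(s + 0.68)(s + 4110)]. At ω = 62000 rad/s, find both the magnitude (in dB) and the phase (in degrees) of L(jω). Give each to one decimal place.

|j62000 + 0.375| = √(62000² + 0.375²) = 6.2e+04
|j62000 + 0.57| = √(62000² + 0.57²) = 6.2e+04
|j62000 + 0.68| = √(62000² + 0.68²) = 6.2e+04
|j62000 + 4110| = √(62000² + 4110²) = 6.214e+04
|L(j62000)| = 3.99 × 6.2e+04 / (6.2e+04 × 6.2e+04 × 6.214e+04) = 1.0357e-09
20 log₁₀(1.0357e-09) = -179.70 dB
∠(j62000 + 0.375) = arctan(62000/0.375) = 90.00°
∠(j62000 + 0.57) = arctan(62000/0.57) = 90.00°
∠(j62000 + 0.68) = arctan(62000/0.68) = 90.00°
∠(j62000 + 4110) = arctan(62000/4110) = 86.21°
∠L(j62000) = 90.00° − (90.00° + 90.00° + 86.21°) = -176.21°

|L| = -179.7 dB, ∠L = -176.2°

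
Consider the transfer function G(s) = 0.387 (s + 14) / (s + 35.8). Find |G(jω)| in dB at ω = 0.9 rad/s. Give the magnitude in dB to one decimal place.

|j0.9 + 14| = √(0.9² + 14²) = 14.03
|j0.9 + 35.8| = √(0.9² + 35.8²) = 35.81
|G(j0.9)| = 0.387 × 14.03 / 35.81 = 0.15161
20 log₁₀(0.15161) = -16.39 dB

-16.4 dB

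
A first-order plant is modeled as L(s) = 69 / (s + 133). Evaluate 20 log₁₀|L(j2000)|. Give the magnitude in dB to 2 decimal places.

|j2000 + 133| = √(2000² + 133²) = 2004
|L(j2000)| = 69 / 2004 = 0.034424
20 log₁₀(0.034424) = -29.263 dB

-29.26 dB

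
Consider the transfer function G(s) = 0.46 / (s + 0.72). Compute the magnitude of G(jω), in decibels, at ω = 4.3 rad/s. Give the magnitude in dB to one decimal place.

-19.5 dB

|j4.3 + 0.72| = √(4.3² + 0.72²) = 4.36
|G(j4.3)| = 0.46 / 4.36 = 0.10551
20 log₁₀(0.10551) = -19.53 dB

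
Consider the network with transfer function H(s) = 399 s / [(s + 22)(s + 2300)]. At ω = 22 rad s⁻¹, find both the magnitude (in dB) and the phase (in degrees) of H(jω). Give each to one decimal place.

|j22| = 22
|j22 + 22| = √(22² + 22²) = 31.11
|j22 + 2300| = √(22² + 2300²) = 2300
|H(j22)| = 399 × 22 / (31.11 × 2300) = 0.12266
20 log₁₀(0.12266) = -18.23 dB
∠(j22) = 90.00°
∠(j22 + 22) = arctan(22/22) = 45.00°
∠(j22 + 2300) = arctan(22/2300) = 0.55°
∠H(j22) = 90.00° − (45.00° + 0.55°) = 44.45°

|H| = -18.2 dB, ∠H = 44.5°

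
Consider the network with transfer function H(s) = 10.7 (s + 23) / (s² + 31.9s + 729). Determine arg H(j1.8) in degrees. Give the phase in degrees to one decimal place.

-0.0°

∠(j1.8 + 23) = arctan(1.8/23) = 4.47°
∠[(j1.8)² + 31.9(j1.8) + 729] = ∠[725.76 + j57.42] = 4.52°
∠H(j1.8) = 4.47° − 4.52° = -0.05°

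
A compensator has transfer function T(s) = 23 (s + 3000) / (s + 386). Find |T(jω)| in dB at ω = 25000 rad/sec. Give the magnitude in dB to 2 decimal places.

27.30 dB

|j25000 + 3000| = √(25000² + 3000²) = 2.518e+04
|j25000 + 386| = √(25000² + 386²) = 2.5e+04
|T(j25000)| = 23 × 2.518e+04 / 2.5e+04 = 23.162
20 log₁₀(23.162) = 27.296 dB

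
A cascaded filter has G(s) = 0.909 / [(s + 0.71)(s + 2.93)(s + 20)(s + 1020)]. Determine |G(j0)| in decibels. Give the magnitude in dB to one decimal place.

G(0) = 0.909 / (0.71 × 2.93 × 20 × 1020) = 2.1419e-05
20 log₁₀(2.1419e-05) = -93.38 dB

-93.4 dB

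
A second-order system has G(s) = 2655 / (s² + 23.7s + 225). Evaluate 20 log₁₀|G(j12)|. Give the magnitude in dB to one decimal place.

19.1 dB

|(j12)² + 23.7(j12) + 225| = |81 + j284.4| = 295.7
|G(j12)| = 2655 / 295.7 = 8.9784
20 log₁₀(8.9784) = 19.06 dB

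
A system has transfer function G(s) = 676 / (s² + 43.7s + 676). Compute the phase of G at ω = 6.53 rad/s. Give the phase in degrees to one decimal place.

-24.3°

∠[(j6.53)² + 43.7(j6.53) + 676] = ∠[633.36 + j285.36] = 24.25°
∠G(j6.53) = −24.25° = -24.25°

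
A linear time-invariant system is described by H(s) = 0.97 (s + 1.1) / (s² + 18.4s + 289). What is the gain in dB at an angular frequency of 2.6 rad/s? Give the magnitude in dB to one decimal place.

-40.4 dB

|j2.6 + 1.1| = √(2.6² + 1.1²) = 2.823
|(j2.6)² + 18.4(j2.6) + 289| = |282.24 + j47.84| = 286.3
|H(j2.6)| = 0.97 × 2.823 / 286.3 = 0.009566
20 log₁₀(0.009566) = -40.39 dB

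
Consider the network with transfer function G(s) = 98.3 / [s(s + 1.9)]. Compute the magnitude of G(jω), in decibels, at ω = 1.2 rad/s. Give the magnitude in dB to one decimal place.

31.2 dB

|j1.2 + 1.9| = √(1.2² + 1.9²) = 2.247
|j1.2| = 1.2
|G(j1.2)| = 98.3 / (2.247 × 1.2) = 36.452
20 log₁₀(36.452) = 31.23 dB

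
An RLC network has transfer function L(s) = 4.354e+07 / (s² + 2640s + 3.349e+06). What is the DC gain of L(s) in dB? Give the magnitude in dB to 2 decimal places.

22.28 dB

L(0) = 4.354e+07 / 3.349e+06 = 13.001
20 log₁₀(13.001) = 22.279 dB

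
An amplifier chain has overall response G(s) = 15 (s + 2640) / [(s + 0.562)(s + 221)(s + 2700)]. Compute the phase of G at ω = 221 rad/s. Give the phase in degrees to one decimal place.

∠(j221 + 2640) = arctan(221/2640) = 4.79°
∠(j221 + 0.562) = arctan(221/0.562) = 89.85°
∠(j221 + 221) = arctan(221/221) = 45.00°
∠(j221 + 2700) = arctan(221/2700) = 4.68°
∠G(j221) = 4.79° − (89.85° + 45.00° + 4.68°) = -134.75°

-134.7°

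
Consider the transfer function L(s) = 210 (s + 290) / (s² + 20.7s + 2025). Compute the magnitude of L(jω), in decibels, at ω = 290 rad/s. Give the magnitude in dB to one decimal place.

0.4 dB

|j290 + 290| = √(290² + 290²) = 410.1
|(j290)² + 20.7(j290) + 2025| = |-82075 + j6003| = 8.229e+04
|L(j290)| = 210 × 410.1 / 8.229e+04 = 1.0466
20 log₁₀(1.0466) = 0.40 dB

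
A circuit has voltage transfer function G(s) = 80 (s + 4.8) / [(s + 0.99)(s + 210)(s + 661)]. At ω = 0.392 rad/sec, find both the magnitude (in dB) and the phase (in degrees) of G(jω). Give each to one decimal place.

|G| = -51.7 dB, ∠G = -17.1 deg

|j0.392 + 4.8| = √(0.392² + 4.8²) = 4.816
|j0.392 + 0.99| = √(0.392² + 0.99²) = 1.065
|j0.392 + 210| = √(0.392² + 210²) = 210
|j0.392 + 661| = √(0.392² + 661²) = 661
|G(j0.392)| = 80 × 4.816 / (1.065 × 210 × 661) = 0.0026067
20 log₁₀(0.0026067) = -51.68 dB
∠(j0.392 + 4.8) = arctan(0.392/4.8) = 4.67°
∠(j0.392 + 0.99) = arctan(0.392/0.99) = 21.60°
∠(j0.392 + 210) = arctan(0.392/210) = 0.11°
∠(j0.392 + 661) = arctan(0.392/661) = 0.03°
∠G(j0.392) = 4.67° − (21.60° + 0.11° + 0.03°) = -17.07°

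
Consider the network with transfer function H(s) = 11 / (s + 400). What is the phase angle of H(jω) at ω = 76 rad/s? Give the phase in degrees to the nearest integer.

-11°

∠(j76 + 400) = arctan(76/400) = 10.76°
∠H(j76) = −10.76° = -10.76°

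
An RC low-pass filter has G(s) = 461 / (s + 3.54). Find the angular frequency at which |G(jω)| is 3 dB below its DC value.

3.54 rad/s

For a single-pole low-pass, the −3 dB point is at the pole: ω = 3.54 rad/s.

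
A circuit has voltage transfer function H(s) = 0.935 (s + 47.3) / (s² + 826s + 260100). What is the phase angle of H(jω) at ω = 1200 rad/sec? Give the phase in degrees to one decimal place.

-52.2°

∠(j1200 + 47.3) = arctan(1200/47.3) = 87.74°
∠[(j1200)² + 826(j1200) + 260100] = ∠[-1.1799e+06 + j9.912e+05] = 139.97°
∠H(j1200) = 87.74° − 139.97° = -52.22°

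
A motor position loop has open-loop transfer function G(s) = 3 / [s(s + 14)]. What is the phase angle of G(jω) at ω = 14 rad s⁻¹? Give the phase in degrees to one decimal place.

∠(j14 + 14) = arctan(14/14) = 45.00°
∠(j14) = 90.00°
∠G(j14) = − (45.00° + 90.00°) = -135.00°

-135.0 deg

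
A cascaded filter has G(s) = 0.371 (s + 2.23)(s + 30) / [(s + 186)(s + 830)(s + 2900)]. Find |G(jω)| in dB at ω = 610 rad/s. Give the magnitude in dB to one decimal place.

-83.0 dB

|j610 + 2.23| = √(610² + 2.23²) = 610
|j610 + 30| = √(610² + 30²) = 610.7
|j610 + 186| = √(610² + 186²) = 637.7
|j610 + 830| = √(610² + 830²) = 1030
|j610 + 2900| = √(610² + 2900²) = 2963
|G(j610)| = 0.371 × 610 × 610.7 / (637.7 × 1030 × 2963) = 7.1002e-05
20 log₁₀(7.1002e-05) = -82.97 dB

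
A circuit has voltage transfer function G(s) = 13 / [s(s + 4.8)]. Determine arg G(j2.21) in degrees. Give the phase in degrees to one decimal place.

∠(j2.21 + 4.8) = arctan(2.21/4.8) = 24.72°
∠(j2.21) = 90.00°
∠G(j2.21) = − (24.72° + 90.00°) = -114.72°

-114.7°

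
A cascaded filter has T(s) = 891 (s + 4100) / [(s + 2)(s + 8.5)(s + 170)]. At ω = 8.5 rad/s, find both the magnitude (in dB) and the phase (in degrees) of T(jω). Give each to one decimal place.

|j8.5 + 4100| = √(8.5² + 4100²) = 4100
|j8.5 + 2| = √(8.5² + 2²) = 8.732
|j8.5 + 8.5| = √(8.5² + 8.5²) = 12.02
|j8.5 + 170| = √(8.5² + 170²) = 170.2
|T(j8.5)| = 891 × 4100 / (8.732 × 12.02 × 170.2) = 204.46
20 log₁₀(204.46) = 46.21 dB
∠(j8.5 + 4100) = arctan(8.5/4100) = 0.12°
∠(j8.5 + 2) = arctan(8.5/2) = 76.76°
∠(j8.5 + 8.5) = arctan(8.5/8.5) = 45.00°
∠(j8.5 + 170) = arctan(8.5/170) = 2.86°
∠T(j8.5) = 0.12° − (76.76° + 45.00° + 2.86°) = -124.50°

|T| = 46.2 dB, ∠T = -124.5°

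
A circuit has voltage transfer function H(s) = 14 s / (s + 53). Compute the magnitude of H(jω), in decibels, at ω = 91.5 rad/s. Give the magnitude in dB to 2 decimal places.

21.67 dB

|j91.5| = 91.5
|j91.5 + 53| = √(91.5² + 53²) = 105.7
|H(j91.5)| = 14 × 91.5 / 105.7 = 12.114
20 log₁₀(12.114) = 21.666 dB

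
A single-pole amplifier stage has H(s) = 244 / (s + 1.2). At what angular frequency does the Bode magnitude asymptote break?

The single real pole at s = −1.2 gives a corner at ω = 1.2 rad s⁻¹.

1.2 rad s⁻¹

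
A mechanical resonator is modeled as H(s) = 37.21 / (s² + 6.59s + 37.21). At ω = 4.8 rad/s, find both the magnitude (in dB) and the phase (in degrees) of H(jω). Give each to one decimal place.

|H| = 0.6 dB, ∠H = -65.9°

|(j4.8)² + 6.59(j4.8) + 37.21| = |14.17 + j31.632| = 34.66
|H(j4.8)| = 37.21 / 34.66 = 1.0735
20 log₁₀(1.0735) = 0.62 dB
∠[(j4.8)² + 6.59(j4.8) + 37.21] = ∠[14.17 + j31.632] = 65.87°
∠H(j4.8) = −65.87° = -65.87°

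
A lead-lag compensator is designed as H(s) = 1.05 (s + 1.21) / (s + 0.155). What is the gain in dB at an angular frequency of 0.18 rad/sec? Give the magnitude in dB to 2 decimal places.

14.66 dB

|j0.18 + 1.21| = √(0.18² + 1.21²) = 1.223
|j0.18 + 0.155| = √(0.18² + 0.155²) = 0.2375
|H(j0.18)| = 1.05 × 1.223 / 0.2375 = 5.4074
20 log₁₀(5.4074) = 14.660 dB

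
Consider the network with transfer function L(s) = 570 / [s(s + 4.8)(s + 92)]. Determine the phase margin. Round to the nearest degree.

75°

Gain crossover: |L(jω)| = 1 at ω ≈ 1.25 rad/sec.
∠L(j1.25) = −90° − arctan(1.25/4.8) − arctan(1.25/92) ≈ -105.36°
PM = 180° + (-105.36°) = 74.64°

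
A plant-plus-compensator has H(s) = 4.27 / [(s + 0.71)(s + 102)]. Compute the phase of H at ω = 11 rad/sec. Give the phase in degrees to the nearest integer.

-92°

∠(j11 + 0.71) = arctan(11/0.71) = 86.31°
∠(j11 + 102) = arctan(11/102) = 6.16°
∠H(j11) = − (86.31° + 6.16°) = -92.46°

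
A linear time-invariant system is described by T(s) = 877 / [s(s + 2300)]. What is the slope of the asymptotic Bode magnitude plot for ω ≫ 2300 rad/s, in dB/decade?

With 0 zeros and 2 poles, the high-frequency asymptotic slope is 20 × (0 − 2) = -40 dB/decade.

-40 dB/decade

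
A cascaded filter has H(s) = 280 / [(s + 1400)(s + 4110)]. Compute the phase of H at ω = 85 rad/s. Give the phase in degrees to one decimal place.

-4.7°

∠(j85 + 1400) = arctan(85/1400) = 3.47°
∠(j85 + 4110) = arctan(85/4110) = 1.18°
∠H(j85) = − (3.47° + 1.18°) = -4.66°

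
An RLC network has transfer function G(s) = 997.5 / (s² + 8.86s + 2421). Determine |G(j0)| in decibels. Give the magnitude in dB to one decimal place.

-7.7 dB

G(0) = 997.5 / 2421 = 0.41202
20 log₁₀(0.41202) = -7.70 dB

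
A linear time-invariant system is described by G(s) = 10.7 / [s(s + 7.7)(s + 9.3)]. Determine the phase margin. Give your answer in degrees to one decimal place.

Gain crossover: |G(jω)| = 1 at ω ≈ 0.149 rad s⁻¹.
∠G(j0.149) = −90° − arctan(0.149/7.7) − arctan(0.149/9.3) ≈ -92.03°
PM = 180° + (-92.03°) = 87.97°

88.0°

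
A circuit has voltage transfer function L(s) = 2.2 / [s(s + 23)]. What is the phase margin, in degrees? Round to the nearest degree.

90 deg

Gain crossover: |L(jω)| = 1 at ω ≈ 0.0957 rad/s.
∠L(j0.0957) = −90° − arctan(0.0957/23) ≈ -90.24°
PM = 180° + (-90.24°) = 89.76°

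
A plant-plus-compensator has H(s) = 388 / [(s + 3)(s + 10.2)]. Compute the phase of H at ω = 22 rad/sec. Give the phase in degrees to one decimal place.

-147.4°

∠(j22 + 3) = arctan(22/3) = 82.23°
∠(j22 + 10.2) = arctan(22/10.2) = 65.13°
∠H(j22) = − (82.23° + 65.13°) = -147.36°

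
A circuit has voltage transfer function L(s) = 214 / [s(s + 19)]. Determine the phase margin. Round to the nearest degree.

Gain crossover: |L(jω)| = 1 at ω ≈ 9.97 rad/s.
∠L(j9.97) = −90° − arctan(9.97/19) ≈ -117.69°
PM = 180° + (-117.69°) = 62.31°

62°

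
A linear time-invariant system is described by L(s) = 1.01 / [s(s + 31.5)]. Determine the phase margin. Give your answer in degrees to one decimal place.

89.9 deg

Gain crossover: |L(jω)| = 1 at ω ≈ 0.0321 rad/s.
∠L(j0.0321) = −90° − arctan(0.0321/31.5) ≈ -90.06°
PM = 180° + (-90.06°) = 89.94°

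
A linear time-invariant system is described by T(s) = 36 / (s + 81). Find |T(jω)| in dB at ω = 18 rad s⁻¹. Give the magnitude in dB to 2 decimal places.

|j18 + 81| = √(18² + 81²) = 82.98
|T(j18)| = 36 / 82.98 = 0.43386
20 log₁₀(0.43386) = -7.253 dB

-7.25 dB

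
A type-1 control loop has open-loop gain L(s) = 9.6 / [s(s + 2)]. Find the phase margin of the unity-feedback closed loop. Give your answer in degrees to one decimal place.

35.6°

Gain crossover: |L(jω)| = 1 at ω ≈ 2.79 rad s⁻¹.
∠L(j2.79) = −90° − arctan(2.79/2) ≈ -144.40°
PM = 180° + (-144.40°) = 35.60°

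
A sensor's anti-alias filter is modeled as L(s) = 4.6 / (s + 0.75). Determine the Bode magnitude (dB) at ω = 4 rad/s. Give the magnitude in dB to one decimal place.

|j4 + 0.75| = √(4² + 0.75²) = 4.07
|L(j4)| = 4.6 / 4.07 = 1.1303
20 log₁₀(1.1303) = 1.06 dB

1.1 dB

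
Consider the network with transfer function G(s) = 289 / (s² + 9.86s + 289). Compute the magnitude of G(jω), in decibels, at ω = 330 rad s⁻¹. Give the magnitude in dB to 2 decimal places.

-51.50 dB

|(j330)² + 9.86(j330) + 289| = |-1.0861e+05 + j3253.8| = 1.087e+05
|G(j330)| = 289 / 1.087e+05 = 0.0026597
20 log₁₀(0.0026597) = -51.503 dB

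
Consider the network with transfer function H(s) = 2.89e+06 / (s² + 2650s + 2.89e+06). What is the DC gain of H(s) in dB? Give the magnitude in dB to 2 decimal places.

0.00 dB

H(0) = 2.89e+06 / 2.89e+06 = 1
20 log₁₀(1) = 0.000 dB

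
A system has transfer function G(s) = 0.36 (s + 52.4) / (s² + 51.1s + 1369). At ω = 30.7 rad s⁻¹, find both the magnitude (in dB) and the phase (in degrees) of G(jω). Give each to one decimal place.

|G| = -37.4 dB, ∠G = -44.4°

|j30.7 + 52.4| = √(30.7² + 52.4²) = 60.73
|(j30.7)² + 51.1(j30.7) + 1369| = |426.51 + j1568.8| = 1626
|G(j30.7)| = 0.36 × 60.73 / 1626 = 0.013448
20 log₁₀(0.013448) = -37.43 dB
∠(j30.7 + 52.4) = arctan(30.7/52.4) = 30.37°
∠[(j30.7)² + 51.1(j30.7) + 1369] = ∠[426.51 + j1568.8] = 74.79°
∠G(j30.7) = 30.37° − 74.79° = -44.43°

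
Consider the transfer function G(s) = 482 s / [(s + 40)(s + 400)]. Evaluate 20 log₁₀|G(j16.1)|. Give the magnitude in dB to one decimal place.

|j16.1| = 16.1
|j16.1 + 40| = √(16.1² + 40²) = 43.12
|j16.1 + 400| = √(16.1² + 400²) = 400.3
|G(j16.1)| = 482 × 16.1 / (43.12 × 400.3) = 0.44957
20 log₁₀(0.44957) = -6.94 dB

-6.9 dB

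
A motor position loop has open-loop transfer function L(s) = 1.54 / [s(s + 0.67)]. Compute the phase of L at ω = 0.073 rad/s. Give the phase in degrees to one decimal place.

-96.2°

∠(j0.073 + 0.67) = arctan(0.073/0.67) = 6.22°
∠(j0.073) = 90.00°
∠L(j0.073) = − (6.22° + 90.00°) = -96.22°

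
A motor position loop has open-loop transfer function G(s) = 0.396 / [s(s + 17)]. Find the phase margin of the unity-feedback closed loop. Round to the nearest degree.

Gain crossover: |G(jω)| = 1 at ω ≈ 0.0233 rad/s.
∠G(j0.0233) = −90° − arctan(0.0233/17) ≈ -90.08°
PM = 180° + (-90.08°) = 89.92°

90°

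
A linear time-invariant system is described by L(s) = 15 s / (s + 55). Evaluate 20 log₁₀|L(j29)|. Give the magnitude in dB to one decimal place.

|j29| = 29
|j29 + 55| = √(29² + 55²) = 62.18
|L(j29)| = 15 × 29 / 62.18 = 6.9961
20 log₁₀(6.9961) = 16.90 dB

16.9 dB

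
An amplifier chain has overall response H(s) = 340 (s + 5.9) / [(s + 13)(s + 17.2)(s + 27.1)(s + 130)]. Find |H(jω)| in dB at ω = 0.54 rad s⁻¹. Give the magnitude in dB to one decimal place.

-51.9 dB

|j0.54 + 5.9| = √(0.54² + 5.9²) = 5.925
|j0.54 + 13| = √(0.54² + 13²) = 13.01
|j0.54 + 17.2| = √(0.54² + 17.2²) = 17.21
|j0.54 + 27.1| = √(0.54² + 27.1²) = 27.11
|j0.54 + 130| = √(0.54² + 130²) = 130
|H(j0.54)| = 340 × 5.925 / (13.01 × 17.21 × 27.11 × 130) = 0.0025532
20 log₁₀(0.0025532) = -51.86 dB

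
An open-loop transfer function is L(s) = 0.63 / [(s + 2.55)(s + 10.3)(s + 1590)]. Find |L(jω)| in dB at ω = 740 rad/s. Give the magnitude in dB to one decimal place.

|j740 + 2.55| = √(740² + 2.55²) = 740
|j740 + 10.3| = √(740² + 10.3²) = 740.1
|j740 + 1590| = √(740² + 1590²) = 1754
|L(j740)| = 0.63 / (740 × 740.1 × 1754) = 6.5593e-10
20 log₁₀(6.5593e-10) = -183.66 dB

-183.7 dB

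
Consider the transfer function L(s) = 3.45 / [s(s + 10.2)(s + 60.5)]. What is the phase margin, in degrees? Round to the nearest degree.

Gain crossover: |L(jω)| = 1 at ω ≈ 0.00559 rad s⁻¹.
∠L(j0.00559) = −90° − arctan(0.00559/10.2) − arctan(0.00559/60.5) ≈ -90.04°
PM = 180° + (-90.04°) = 89.96°

90°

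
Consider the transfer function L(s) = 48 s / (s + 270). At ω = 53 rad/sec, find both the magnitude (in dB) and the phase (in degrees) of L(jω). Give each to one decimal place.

|L| = 19.3 dB, ∠L = 78.9°

|j53| = 53
|j53 + 270| = √(53² + 270²) = 275.2
|L(j53)| = 48 × 53 / 275.2 = 9.2458
20 log₁₀(9.2458) = 19.32 dB
∠(j53) = 90.00°
∠(j53 + 270) = arctan(53/270) = 11.11°
∠L(j53) = 90.00° − 11.11° = 78.89°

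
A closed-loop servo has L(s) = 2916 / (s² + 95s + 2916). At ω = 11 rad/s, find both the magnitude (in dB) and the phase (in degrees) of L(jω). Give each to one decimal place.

|(j11)² + 95(j11) + 2916| = |2795 + j1045| = 2984
|L(j11)| = 2916 / 2984 = 0.97722
20 log₁₀(0.97722) = -0.20 dB
∠[(j11)² + 95(j11) + 2916] = ∠[2795 + j1045] = 20.50°
∠L(j11) = −20.50° = -20.50°

|L| = -0.2 dB, ∠L = -20.5°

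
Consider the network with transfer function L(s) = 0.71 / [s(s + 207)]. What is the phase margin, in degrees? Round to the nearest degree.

90 deg

Gain crossover: |L(jω)| = 1 at ω ≈ 0.00343 rad s⁻¹.
∠L(j0.00343) = −90° − arctan(0.00343/207) ≈ -90.00°
PM = 180° + (-90.00°) = 90.00°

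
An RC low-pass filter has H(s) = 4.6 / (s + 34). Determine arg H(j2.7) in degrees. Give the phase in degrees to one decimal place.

-4.5 deg

∠(j2.7 + 34) = arctan(2.7/34) = 4.54°
∠H(j2.7) = −4.54° = -4.54°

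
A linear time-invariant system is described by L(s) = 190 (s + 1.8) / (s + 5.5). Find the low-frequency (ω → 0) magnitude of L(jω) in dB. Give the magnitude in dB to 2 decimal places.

35.87 dB

L(0) = 190 × 1.8 / 5.5 = 62.182
20 log₁₀(62.182) = 35.873 dB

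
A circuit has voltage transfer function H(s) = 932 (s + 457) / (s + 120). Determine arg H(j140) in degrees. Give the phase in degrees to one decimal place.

∠(j140 + 457) = arctan(140/457) = 17.03°
∠(j140 + 120) = arctan(140/120) = 49.40°
∠H(j140) = 17.03° − 49.40° = -32.37°

-32.4°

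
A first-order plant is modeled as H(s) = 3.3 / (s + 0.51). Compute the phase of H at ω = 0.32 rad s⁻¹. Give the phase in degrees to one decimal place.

∠(j0.32 + 0.51) = arctan(0.32/0.51) = 32.11°
∠H(j0.32) = −32.11° = -32.11°

-32.1°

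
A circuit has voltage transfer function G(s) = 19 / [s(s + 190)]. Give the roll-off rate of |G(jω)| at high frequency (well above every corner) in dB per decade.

-40 dB/decade

With 0 zeros and 2 poles, the high-frequency asymptotic slope is 20 × (0 − 2) = -40 dB/decade.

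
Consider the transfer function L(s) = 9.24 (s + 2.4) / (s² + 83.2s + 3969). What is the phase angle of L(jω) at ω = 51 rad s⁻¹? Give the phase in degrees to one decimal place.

∠(j51 + 2.4) = arctan(51/2.4) = 87.31°
∠[(j51)² + 83.2(j51) + 3969] = ∠[1368 + j4243.2] = 72.13°
∠L(j51) = 87.31° − 72.13° = 15.17°

15.2°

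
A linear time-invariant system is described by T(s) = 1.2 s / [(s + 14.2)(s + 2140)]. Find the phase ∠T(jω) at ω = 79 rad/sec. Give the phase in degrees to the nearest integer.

∠(j79) = 90.00°
∠(j79 + 14.2) = arctan(79/14.2) = 79.81°
∠(j79 + 2140) = arctan(79/2140) = 2.11°
∠T(j79) = 90.00° − (79.81° + 2.11°) = 8.08°

8°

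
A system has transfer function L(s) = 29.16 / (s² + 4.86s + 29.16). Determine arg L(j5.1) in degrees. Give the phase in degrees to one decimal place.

∠[(j5.1)² + 4.86(j5.1) + 29.16] = ∠[3.15 + j24.786] = 82.76°
∠L(j5.1) = −82.76° = -82.76°

-82.8°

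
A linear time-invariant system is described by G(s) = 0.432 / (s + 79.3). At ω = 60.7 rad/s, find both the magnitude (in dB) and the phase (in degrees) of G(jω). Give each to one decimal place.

|G| = -47.3 dB, ∠G = -37.4°

|j60.7 + 79.3| = √(60.7² + 79.3²) = 99.86
|G(j60.7)| = 0.432 / 99.86 = 0.0043258
20 log₁₀(0.0043258) = -47.28 dB
∠(j60.7 + 79.3) = arctan(60.7/79.3) = 37.43°
∠G(j60.7) = −37.43° = -37.43°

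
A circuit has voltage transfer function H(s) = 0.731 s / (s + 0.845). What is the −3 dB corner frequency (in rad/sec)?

For a single-pole high-pass, the −3 dB point is at the pole: ω = 0.845 rad/sec.

0.845 rad/sec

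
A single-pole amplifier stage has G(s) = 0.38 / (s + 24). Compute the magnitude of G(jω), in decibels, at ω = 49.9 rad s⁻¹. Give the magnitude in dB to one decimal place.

-43.3 dB

|j49.9 + 24| = √(49.9² + 24²) = 55.37
|G(j49.9)| = 0.38 / 55.37 = 0.0068627
20 log₁₀(0.0068627) = -43.27 dB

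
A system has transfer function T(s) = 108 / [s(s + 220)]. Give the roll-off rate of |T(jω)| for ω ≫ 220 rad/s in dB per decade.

-40 dB/decade

With 0 zeros and 2 poles, the high-frequency asymptotic slope is 20 × (0 − 2) = -40 dB/decade.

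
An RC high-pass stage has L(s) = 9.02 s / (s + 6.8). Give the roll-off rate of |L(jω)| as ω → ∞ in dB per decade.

0 dB/decade

With 1 zero and 1 pole, the high-frequency asymptotic slope is 20 × (1 − 1) = 0 dB/decade.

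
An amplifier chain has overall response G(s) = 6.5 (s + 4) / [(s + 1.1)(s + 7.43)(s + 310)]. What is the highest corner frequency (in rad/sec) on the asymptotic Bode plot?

310 rad/sec

Break frequencies occur at each pole and zero magnitude: 1.1 rad/sec, 4 rad/sec, 7.43 rad/sec, 310 rad/sec.
The highest is 310 rad/sec.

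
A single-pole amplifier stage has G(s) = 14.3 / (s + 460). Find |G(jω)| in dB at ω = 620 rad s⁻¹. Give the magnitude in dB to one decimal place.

|j620 + 460| = √(620² + 460²) = 772
|G(j620)| = 14.3 / 772 = 0.018523
20 log₁₀(0.018523) = -34.65 dB

-34.6 dB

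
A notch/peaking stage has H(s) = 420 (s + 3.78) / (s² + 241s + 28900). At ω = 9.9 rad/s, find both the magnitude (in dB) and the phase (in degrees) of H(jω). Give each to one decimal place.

|j9.9 + 3.78| = √(9.9² + 3.78²) = 10.6
|(j9.9)² + 241(j9.9) + 28900| = |28802 + j2385.9| = 2.89e+04
|H(j9.9)| = 420 × 10.6 / 2.89e+04 = 0.154
20 log₁₀(0.154) = -16.25 dB
∠(j9.9 + 3.78) = arctan(9.9/3.78) = 69.10°
∠[(j9.9)² + 241(j9.9) + 28900] = ∠[28802 + j2385.9] = 4.74°
∠H(j9.9) = 69.10° − 4.74° = 64.37°

|H| = -16.2 dB, ∠H = 64.4°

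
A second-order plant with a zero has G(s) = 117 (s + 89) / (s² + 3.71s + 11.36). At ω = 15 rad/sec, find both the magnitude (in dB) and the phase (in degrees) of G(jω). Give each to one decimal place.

|G| = 33.6 dB, ∠G = -155.8 deg

|j15 + 89| = √(15² + 89²) = 90.26
|(j15)² + 3.71(j15) + 11.36| = |-213.64 + j55.65| = 220.8
|G(j15)| = 117 × 90.26 / 220.8 = 47.832
20 log₁₀(47.832) = 33.59 dB
∠(j15 + 89) = arctan(15/89) = 9.57°
∠[(j15)² + 3.71(j15) + 11.36] = ∠[-213.64 + j55.65] = 165.40°
∠G(j15) = 9.57° − 165.40° = -155.83°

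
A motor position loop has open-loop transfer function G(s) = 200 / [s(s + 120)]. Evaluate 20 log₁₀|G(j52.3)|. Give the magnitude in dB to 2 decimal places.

-30.69 dB

|j52.3 + 120| = √(52.3² + 120²) = 130.9
|j52.3| = 52.3
|G(j52.3)| = 200 / (130.9 × 52.3) = 0.029213
20 log₁₀(0.029213) = -30.688 dB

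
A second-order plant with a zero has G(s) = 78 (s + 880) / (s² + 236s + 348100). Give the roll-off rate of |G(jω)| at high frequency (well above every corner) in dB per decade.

-20 dB/decade

With 1 zero and 2 poles, the high-frequency asymptotic slope is 20 × (1 − 2) = -20 dB/decade.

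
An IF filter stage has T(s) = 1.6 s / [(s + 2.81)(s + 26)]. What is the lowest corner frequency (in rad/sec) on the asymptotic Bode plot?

2.81 rad/sec

Break frequencies occur at each pole and zero magnitude: 2.81 rad/sec, 26 rad/sec.
The lowest is 2.81 rad/sec.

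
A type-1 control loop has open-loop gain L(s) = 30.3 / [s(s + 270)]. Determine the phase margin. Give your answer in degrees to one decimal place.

Gain crossover: |L(jω)| = 1 at ω ≈ 0.112 rad/sec.
∠L(j0.112) = −90° − arctan(0.112/270) ≈ -90.02°
PM = 180° + (-90.02°) = 89.98°

90.0 deg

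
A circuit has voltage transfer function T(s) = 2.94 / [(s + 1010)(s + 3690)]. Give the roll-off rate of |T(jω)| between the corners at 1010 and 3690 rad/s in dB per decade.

In this band the factors already past their corner are: pole at 1010; net slope = -20 dB/decade.

-20 dB/decade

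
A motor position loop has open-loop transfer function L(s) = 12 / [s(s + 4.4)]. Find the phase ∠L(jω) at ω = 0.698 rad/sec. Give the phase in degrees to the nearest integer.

∠(j0.698 + 4.4) = arctan(0.698/4.4) = 9.01°
∠(j0.698) = 90.00°
∠L(j0.698) = − (9.01° + 90.00°) = -99.01°

-99°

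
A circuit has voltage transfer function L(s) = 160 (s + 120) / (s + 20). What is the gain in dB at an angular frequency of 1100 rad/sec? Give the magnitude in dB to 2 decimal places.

|j1100 + 120| = √(1100² + 120²) = 1107
|j1100 + 20| = √(1100² + 20²) = 1100
|L(j1100)| = 160 × 1107 / 1100 = 160.92
20 log₁₀(160.92) = 44.132 dB

44.13 dB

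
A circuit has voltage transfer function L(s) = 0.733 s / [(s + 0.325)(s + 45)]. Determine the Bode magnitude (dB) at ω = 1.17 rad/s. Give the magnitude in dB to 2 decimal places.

-36.09 dB

|j1.17| = 1.17
|j1.17 + 0.325| = √(1.17² + 0.325²) = 1.214
|j1.17 + 45| = √(1.17² + 45²) = 45.02
|L(j1.17)| = 0.733 × 1.17 / (1.214 × 45.02) = 0.015689
20 log₁₀(0.015689) = -36.088 dB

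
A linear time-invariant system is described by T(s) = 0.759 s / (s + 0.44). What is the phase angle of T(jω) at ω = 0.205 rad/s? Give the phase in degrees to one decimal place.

65.0°

∠(j0.205) = 90.00°
∠(j0.205 + 0.44) = arctan(0.205/0.44) = 24.98°
∠T(j0.205) = 90.00° − 24.98° = 65.02°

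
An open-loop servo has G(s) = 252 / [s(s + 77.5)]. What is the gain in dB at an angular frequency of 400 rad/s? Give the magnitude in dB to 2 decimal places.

|j400 + 77.5| = √(400² + 77.5²) = 407.4
|j400| = 400
|G(j400)| = 252 / (407.4 × 400) = 0.0015462
20 log₁₀(0.0015462) = -56.214 dB

-56.21 dB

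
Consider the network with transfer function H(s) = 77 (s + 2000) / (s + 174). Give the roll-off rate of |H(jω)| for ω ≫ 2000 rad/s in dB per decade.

0 dB/decade

With 1 zero and 1 pole, the high-frequency asymptotic slope is 20 × (1 − 1) = 0 dB/decade.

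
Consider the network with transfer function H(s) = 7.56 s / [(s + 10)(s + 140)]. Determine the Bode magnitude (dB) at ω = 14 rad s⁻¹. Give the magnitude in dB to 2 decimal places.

-27.19 dB

|j14| = 14
|j14 + 10| = √(14² + 10²) = 17.2
|j14 + 140| = √(14² + 140²) = 140.7
|H(j14)| = 7.56 × 14 / (17.2 × 140.7) = 0.043724
20 log₁₀(0.043724) = -27.186 dB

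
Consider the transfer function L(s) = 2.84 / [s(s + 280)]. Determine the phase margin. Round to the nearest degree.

Gain crossover: |L(jω)| = 1 at ω ≈ 0.0101 rad s⁻¹.
∠L(j0.0101) = −90° − arctan(0.0101/280) ≈ -90.00°
PM = 180° + (-90.00°) = 90.00°

90°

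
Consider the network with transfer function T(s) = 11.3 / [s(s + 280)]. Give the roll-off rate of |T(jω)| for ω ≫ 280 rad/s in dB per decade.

With 0 zeros and 2 poles, the high-frequency asymptotic slope is 20 × (0 − 2) = -40 dB/decade.

-40 dB/decade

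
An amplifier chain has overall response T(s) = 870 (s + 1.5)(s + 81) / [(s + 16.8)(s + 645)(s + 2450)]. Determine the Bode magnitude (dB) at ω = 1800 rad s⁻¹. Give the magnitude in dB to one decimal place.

|j1800 + 1.5| = √(1800² + 1.5²) = 1800
|j1800 + 81| = √(1800² + 81²) = 1802
|j1800 + 16.8| = √(1800² + 16.8²) = 1800
|j1800 + 645| = √(1800² + 645²) = 1912
|j1800 + 2450| = √(1800² + 2450²) = 3040
|T(j1800)| = 870 × 1800 × 1802 / (1800 × 1912 × 3040) = 0.26966
20 log₁₀(0.26966) = -11.38 dB

-11.4 dB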